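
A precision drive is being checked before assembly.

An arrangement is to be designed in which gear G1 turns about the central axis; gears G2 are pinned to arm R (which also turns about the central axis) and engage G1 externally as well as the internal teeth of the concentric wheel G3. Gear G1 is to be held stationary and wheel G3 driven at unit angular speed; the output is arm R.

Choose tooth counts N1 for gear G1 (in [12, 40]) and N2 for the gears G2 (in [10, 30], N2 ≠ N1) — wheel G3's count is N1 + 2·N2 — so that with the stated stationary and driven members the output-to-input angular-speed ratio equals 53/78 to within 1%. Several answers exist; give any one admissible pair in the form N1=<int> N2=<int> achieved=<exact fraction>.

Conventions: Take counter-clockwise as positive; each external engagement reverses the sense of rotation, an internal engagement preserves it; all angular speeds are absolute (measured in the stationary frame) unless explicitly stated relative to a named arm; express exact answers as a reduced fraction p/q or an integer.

design class (target 53/78): planetary set
Willis with ω_sun = 0: ω_arm/ω_ring = N3/(N1+N3); set equal to 53/78  ⇒  N3/N1 = (53/78)/(1 − 53/78) = 53/25
N3 = N1 + 2·N2  ⇒  N2/N1 = (N3/N1 − 1)/2 = (53/25 − 1)/2 = 14/25
smallest multiple with N1 ≥ 12 and N2 ≥ 10: k = 1  ⇒  N1 = 1·25 = 25, N2 = 1·14 = 14 (N1 ≤ 40, N2 ≤ 30, N2 ≠ N1 ✓), N3 = 25 + 2·14 = 53
check: N3/(N1+N3) with N1 = 25, N3 = 53 gives 53/78; |achieved − target| = 0 ≤ 53/7800 ✓

N1=25 N2=14 achieved=53/78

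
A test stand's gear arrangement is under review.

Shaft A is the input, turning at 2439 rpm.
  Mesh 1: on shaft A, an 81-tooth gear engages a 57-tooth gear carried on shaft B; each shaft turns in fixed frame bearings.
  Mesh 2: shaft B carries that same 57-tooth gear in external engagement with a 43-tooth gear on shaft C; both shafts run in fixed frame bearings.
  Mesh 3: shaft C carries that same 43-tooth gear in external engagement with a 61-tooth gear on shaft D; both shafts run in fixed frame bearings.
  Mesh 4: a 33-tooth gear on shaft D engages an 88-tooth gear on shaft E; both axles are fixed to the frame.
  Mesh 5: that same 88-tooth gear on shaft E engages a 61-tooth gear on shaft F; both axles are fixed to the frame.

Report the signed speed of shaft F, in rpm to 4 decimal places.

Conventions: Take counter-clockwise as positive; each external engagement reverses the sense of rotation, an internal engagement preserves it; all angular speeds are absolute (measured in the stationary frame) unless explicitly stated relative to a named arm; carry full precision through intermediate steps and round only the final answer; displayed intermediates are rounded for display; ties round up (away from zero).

-1752.0685 rpm

5-mesh fixed-axis compound train (all bearings frame-fixed)
mesh 1 [81T→57T]: ω = 2439.0000×81/57 = 3465.9474 rpm, sense flips to −
mesh 2 [57T→43T]: ω = 3465.9474×57/43 = 4594.3953 rpm, sense flips to +
mesh 3 [43T→61T]: ω = 4594.3953×43/61 = 3238.6721 rpm, sense flips to −
mesh 4 [33T→88T]: ω = 3238.6721×33/88 = 1214.5020 rpm, sense flips to +
mesh 5 [88T→61T]: ω = 1214.5020×88/61 = 1752.0685 rpm, sense flips to −
signed output speed = -1752.0685 rpm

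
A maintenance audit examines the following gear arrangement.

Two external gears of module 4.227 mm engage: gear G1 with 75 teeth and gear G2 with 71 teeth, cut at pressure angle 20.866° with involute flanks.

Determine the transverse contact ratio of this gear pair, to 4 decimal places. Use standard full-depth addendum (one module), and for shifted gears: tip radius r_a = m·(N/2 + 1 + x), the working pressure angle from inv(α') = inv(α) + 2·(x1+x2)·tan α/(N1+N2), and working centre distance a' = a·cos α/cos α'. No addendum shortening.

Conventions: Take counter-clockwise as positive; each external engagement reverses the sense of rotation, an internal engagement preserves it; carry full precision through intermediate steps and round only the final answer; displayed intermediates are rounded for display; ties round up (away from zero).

1.7634

topology: single-mesh involute geometry — m = 4.227, 75T/71T pair
base radii: r_b1 = 148.116617, r_b2 = 140.217064
tip radii: r_a1 = 162.739500, r_a2 = 154.285500
no profile shift: α' = α, a' = a
action lengths: √(r_a1²−r_b1²) = 67.421160, √(r_a2²−r_b2²) = 64.367620
base pitch p_b = π·m·cos α = 12.408589
CR = (67.421160 + 64.367620 − 308.571000·sin 20.86600°)/12.408589 = 1.763364
contact ratio ≈ 1.7634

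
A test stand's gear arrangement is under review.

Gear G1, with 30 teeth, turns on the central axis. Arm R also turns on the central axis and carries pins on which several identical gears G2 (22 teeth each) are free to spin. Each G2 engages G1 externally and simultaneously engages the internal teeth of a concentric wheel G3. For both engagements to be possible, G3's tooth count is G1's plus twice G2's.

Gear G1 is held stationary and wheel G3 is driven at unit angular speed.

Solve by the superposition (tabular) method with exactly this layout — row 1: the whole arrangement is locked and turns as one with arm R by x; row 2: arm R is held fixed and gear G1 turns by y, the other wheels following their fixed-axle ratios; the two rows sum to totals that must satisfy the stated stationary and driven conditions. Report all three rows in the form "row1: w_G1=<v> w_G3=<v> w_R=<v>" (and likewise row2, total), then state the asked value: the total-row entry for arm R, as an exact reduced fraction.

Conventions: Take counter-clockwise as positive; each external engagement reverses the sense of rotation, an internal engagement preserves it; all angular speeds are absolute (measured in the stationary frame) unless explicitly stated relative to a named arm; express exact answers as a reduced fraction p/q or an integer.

planetary set (30T centre, 22T on arm, 74T internal) — Willis relation
row 1 (train locked, turned with arm): all members turn x
row 2 (arm held, sun turns y): ω_ring = −(30/74)·y, ω_arm = 0
boundary: total ω_sun = x + y = 0 and total ω_ring = x − (30/74)·y = 1  ⇒  y = -37/52, x = 37/52
row 2 ring = −(30/74)·(-37/52) = 15/52
totals (row 1 + row 2): sun 37/52 + (-37/52) = 0, ring 37/52 + 15/52 = 1, arm 37/52 + 0 = 37/52
asked cell (total, arm) = 37/52

row1: w_G1=37/52 w_G3=37/52 w_R=37/52
row2: w_G1=-37/52 w_G3=15/52 w_R=0
total: w_G1=0 w_G3=1 w_R=37/52
asked value: 37/52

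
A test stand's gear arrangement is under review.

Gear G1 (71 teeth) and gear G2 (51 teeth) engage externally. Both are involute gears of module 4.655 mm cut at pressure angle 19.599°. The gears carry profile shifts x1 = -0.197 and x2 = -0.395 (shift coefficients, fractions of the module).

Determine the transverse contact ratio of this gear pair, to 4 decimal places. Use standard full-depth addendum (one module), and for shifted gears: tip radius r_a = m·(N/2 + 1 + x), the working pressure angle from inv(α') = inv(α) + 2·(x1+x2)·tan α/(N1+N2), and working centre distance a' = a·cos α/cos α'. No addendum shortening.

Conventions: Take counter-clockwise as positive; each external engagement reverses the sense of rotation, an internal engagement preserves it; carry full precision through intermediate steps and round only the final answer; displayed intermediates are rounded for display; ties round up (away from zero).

class = single-mesh tooth geometry [involute pair 71T × 51T, m = 4.655]
base radii: r_b1 = 155.678317, r_b2 = 111.825270
tip radii: r_a1 = 168.990465, r_a2 = 121.518775
inv(α') = inv(19.599°) + 2·(-0.197-0.395)·tan α/(71+51) = 0.01054166  ⇒  α' = 17.88042°
a' = a·cos α / cos α' = 283.9550·cos 19.599°/cos 17.88042° = 281.079927
action lengths: √(r_a1²−r_b1²) = 65.742216, √(r_a2²−r_b2²) = 47.559665
base pitch p_b = π·m·cos α = 13.776841
CR = (65.742216 + 47.559665 − 281.079927·sin 17.88042°)/13.776841 = 1.959919
contact ratio ≈ 1.9599

1.9599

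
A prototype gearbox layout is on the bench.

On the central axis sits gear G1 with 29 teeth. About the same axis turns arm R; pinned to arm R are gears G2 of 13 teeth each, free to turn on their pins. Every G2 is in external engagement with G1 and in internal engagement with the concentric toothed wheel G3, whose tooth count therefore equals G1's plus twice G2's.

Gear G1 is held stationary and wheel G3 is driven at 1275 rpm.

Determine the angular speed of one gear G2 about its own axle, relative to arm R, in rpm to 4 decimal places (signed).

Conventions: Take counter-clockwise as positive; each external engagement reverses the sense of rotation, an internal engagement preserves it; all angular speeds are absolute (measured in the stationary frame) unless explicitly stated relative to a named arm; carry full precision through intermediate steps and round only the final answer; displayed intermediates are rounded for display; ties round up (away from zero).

recognized (axles ride arm R): planetary set, 29/13/55 teeth
normalise by the input: solve with ω_ring = 1, then scale by 1275 rpm
ring teeth: 29 + 2·13 = 55
29(ω_sun−ω_arm) = −55(ω_ring−ω_arm),  ω_sun = 0, ω_ring = 1
29(0−ω_arm) = −55(1−ω_arm)  ⇒  84·ω_arm = 55  ⇒  ω_arm = 55/84
sun–planet mesh: 29·(0−55/84) = −13·(ω_p−ω_arm)  ⇒  ω_p−ω_arm = 1595/1092
scale: ω_p−ω_arm = 1595/1092 × 1275 rpm = +1862.2940 rpm

+1862.2940 rpm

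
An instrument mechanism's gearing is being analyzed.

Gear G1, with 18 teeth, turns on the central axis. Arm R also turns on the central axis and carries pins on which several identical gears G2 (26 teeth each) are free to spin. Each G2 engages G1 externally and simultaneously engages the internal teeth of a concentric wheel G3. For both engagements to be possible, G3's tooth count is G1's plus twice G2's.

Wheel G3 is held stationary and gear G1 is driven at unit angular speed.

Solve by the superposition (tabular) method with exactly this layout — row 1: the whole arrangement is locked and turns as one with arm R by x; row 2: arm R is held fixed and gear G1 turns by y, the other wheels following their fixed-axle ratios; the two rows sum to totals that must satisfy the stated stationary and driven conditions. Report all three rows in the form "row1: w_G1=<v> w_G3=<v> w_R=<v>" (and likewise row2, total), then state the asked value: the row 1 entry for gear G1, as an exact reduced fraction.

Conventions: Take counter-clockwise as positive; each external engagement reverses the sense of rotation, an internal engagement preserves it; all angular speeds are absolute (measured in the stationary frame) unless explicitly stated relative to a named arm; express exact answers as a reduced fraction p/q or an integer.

row1: w_G1=9/44 w_G3=9/44 w_R=9/44
row2: w_G1=35/44 w_G3=-9/44 w_R=0
total: w_G1=1 w_G3=0 w_R=9/44
asked value: 9/44

recognized (axles ride arm R): planetary set, 18/26/70 teeth
row 1: whole set turns with the arm by x
row 2 — arm fixed, fixed-axis ratios: sun y, ring −(18/70)·y, arm 0
boundary: total ω_ring = x − (18/70)·y = 0 and total ω_sun = x + y = 1  ⇒  y = 35/44, x = 9/44
row 2 ring = −(18/70)·35/44 = -9/44
totals (row 1 + row 2): sun 9/44 + 35/44 = 1, ring 9/44 + (-9/44) = 0, arm 9/44 + 0 = 9/44
asked cell (row1, sun) = 9/44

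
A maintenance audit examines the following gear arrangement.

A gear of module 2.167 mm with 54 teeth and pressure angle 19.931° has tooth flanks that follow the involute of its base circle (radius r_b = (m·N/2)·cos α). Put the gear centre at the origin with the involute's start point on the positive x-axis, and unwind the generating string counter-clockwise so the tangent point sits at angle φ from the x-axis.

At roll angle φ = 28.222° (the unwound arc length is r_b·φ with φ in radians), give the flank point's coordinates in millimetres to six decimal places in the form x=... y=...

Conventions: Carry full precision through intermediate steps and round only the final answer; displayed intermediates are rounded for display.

x=61.277881 y=2.138449

recognized (one wheel, involute flank): single-mesh tooth geometry, m = 2.167, N = 54
pitch radius r_p = m·N/2 = 2.167·54/2 = 58.509000
base radius r_b = r_p·cos α = 58.509000·cos 19.931° = 55.004535
roll angle φ = 28.222° = 0.49256682 rad
x = r_b·(cos φ + φ·sin φ) = 61.277881
y = r_b·(sin φ − φ·cos φ) = 2.138449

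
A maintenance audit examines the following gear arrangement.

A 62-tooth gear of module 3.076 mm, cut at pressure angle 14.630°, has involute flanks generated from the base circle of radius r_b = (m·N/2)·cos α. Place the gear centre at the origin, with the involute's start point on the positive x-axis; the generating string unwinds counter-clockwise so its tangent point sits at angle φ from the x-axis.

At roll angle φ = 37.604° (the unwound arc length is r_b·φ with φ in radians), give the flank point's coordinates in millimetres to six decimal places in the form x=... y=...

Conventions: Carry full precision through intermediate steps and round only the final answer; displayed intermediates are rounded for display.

class = single-mesh tooth geometry [base-circle involute, m = 3.076, 62T]
pitch radius r_p = m·N/2 = 3.076·62/2 = 95.356000
base radius r_b = r_p·cos α = 95.356000·cos 14.630° = 92.264278
roll angle φ = 37.604° = 0.65631361 rad
x = r_b·(cos φ + φ·sin φ) = 110.046365
y = r_b·(sin φ − φ·cos φ) = 8.325740

x=110.046365 y=8.325740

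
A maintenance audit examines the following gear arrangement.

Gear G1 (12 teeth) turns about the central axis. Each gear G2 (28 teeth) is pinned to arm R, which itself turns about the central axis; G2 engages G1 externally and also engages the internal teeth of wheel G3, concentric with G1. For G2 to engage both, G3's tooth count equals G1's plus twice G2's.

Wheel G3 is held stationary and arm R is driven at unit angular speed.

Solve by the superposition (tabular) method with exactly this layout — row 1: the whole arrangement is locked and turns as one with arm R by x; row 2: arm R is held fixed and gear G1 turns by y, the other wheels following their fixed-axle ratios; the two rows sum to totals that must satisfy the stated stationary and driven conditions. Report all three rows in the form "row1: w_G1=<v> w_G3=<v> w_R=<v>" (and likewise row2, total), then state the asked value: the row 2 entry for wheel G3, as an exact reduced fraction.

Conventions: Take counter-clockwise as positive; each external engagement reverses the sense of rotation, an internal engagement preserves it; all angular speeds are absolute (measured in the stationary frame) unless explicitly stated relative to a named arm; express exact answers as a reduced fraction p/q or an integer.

row1: w_G1=1 w_G3=1 w_R=1
row2: w_G1=17/3 w_G3=-1 w_R=0
total: w_G1=20/3 w_G3=0 w_R=1
asked value: -1

recognized (axles ride arm R): planetary set, 12/28/68 teeth
row 1: whole set turns with the arm by x
superposition row 2 [arm held]: sun y, ring −(12/68)·y, arm 0
boundary: total ω_ring = x − (12/68)·y = 0 and total ω_arm = x = 1  ⇒  y = 17/3, x = 1
row 2 ring = −(12/68)·17/3 = -1
totals (row 1 + row 2): sun 1 + 17/3 = 20/3, ring 1 + (-1) = 0, arm 1 + 0 = 1
asked cell (row2, ring) = -1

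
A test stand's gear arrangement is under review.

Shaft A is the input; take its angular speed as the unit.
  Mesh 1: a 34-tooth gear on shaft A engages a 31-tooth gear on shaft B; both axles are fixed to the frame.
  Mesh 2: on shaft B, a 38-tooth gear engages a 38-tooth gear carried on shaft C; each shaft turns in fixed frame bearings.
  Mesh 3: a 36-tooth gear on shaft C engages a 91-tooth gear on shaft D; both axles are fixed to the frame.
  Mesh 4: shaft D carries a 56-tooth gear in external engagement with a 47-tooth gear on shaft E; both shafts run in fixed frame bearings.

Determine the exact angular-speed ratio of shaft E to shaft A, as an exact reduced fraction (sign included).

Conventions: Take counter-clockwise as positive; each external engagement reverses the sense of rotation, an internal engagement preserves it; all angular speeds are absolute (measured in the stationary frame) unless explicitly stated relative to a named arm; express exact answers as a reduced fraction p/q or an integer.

class = fixed-axis compound train [4 meshes; 4 ratios multiply, 4 sense flips]
mesh 1 [34T→31T]: running ratio 34/31, sense −
mesh 2 [38T→38T]: running ratio 34/31, sense +
mesh 3 [36T→91T]: running ratio 1224/2821, sense −
mesh 4 [56T→47T]: running ratio 9792/18941, sense +
ω_out/ω_in = 9792/18941

9792/18941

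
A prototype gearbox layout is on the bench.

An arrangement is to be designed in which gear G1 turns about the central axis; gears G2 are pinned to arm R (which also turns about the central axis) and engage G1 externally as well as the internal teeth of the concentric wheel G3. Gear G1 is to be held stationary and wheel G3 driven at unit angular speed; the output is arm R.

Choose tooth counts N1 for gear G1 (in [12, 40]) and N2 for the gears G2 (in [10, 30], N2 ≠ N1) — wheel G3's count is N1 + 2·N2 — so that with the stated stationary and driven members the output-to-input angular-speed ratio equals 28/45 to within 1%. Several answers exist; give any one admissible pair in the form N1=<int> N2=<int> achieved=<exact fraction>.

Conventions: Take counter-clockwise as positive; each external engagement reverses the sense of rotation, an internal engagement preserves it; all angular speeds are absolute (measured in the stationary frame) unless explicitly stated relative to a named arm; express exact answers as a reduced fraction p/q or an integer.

N1=34 N2=11 achieved=28/45

class = planetary set [ratio 28/45 wanted; Willis about the carrier]
Willis with ω_sun = 0: ω_arm/ω_ring = N3/(N1+N3); set equal to 28/45  ⇒  N3/N1 = (28/45)/(1 − 28/45) = 28/17
N3 = N1 + 2·N2  ⇒  N2/N1 = (N3/N1 − 1)/2 = (28/17 − 1)/2 = 11/34
smallest multiple with N1 ≥ 12 and N2 ≥ 10: k = 1  ⇒  N1 = 1·34 = 34, N2 = 1·11 = 11 (N1 ≤ 40, N2 ≤ 30, N2 ≠ N1 ✓), N3 = 34 + 2·11 = 56
check: N3/(N1+N3) with N1 = 34, N3 = 56 gives 28/45; |achieved − target| = 0 ≤ 7/1125 ✓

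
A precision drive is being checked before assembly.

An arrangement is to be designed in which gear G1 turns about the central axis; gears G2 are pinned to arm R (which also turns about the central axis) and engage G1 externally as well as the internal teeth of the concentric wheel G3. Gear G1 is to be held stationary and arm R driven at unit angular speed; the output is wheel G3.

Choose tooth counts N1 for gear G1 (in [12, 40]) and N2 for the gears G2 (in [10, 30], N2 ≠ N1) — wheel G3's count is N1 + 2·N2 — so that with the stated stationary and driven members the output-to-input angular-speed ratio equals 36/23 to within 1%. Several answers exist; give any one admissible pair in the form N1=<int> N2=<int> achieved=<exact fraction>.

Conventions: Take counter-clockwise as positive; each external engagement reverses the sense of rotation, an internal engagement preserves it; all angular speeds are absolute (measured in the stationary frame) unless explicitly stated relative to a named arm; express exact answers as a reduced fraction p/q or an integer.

class = planetary set [ratio 36/23 wanted; Willis about the carrier]
Willis with ω_sun = 0: ω_ring/ω_arm = (N1+N3)/N3; set equal to 36/23  ⇒  N3/N1 = 1/(36/23 − 1) = 23/13
N3 = N1 + 2·N2  ⇒  N2/N1 = (N3/N1 − 1)/2 = (23/13 − 1)/2 = 5/13
smallest multiple with N1 ≥ 12 and N2 ≥ 10: k = 2  ⇒  N1 = 2·13 = 26, N2 = 2·5 = 10 (N1 ≤ 40, N2 ≤ 30, N2 ≠ N1 ✓), N3 = 26 + 2·10 = 46
check: (N1+N3)/N3 with N1 = 26, N3 = 46 gives 36/23; |achieved − target| = 0 ≤ 9/575 ✓

N1=26 N2=10 achieved=36/23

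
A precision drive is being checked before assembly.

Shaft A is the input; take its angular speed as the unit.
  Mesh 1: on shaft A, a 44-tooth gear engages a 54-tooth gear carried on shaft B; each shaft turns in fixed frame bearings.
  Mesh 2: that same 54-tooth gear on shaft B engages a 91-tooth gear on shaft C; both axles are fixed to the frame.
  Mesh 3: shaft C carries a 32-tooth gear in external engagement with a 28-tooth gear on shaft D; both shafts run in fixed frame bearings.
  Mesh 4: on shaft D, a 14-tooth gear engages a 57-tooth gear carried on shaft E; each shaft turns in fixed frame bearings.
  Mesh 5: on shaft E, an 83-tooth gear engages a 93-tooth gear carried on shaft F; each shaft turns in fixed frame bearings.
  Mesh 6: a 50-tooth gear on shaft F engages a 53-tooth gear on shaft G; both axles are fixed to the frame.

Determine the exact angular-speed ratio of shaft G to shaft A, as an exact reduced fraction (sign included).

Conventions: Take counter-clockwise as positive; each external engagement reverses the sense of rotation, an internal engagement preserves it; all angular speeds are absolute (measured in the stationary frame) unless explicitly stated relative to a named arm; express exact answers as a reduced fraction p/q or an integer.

2921600/25566723

class = fixed-axis compound train [6 meshes; 6 ratios multiply, 6 sense flips]
mesh 1 [44T→54T]: running ratio 22/27, sense −
mesh 2 [54T→91T]: running ratio 44/91, sense +
mesh 3 [32T→28T]: running ratio 352/637, sense −
mesh 4 [14T→57T]: running ratio 704/5187, sense +
mesh 5 [83T→93T]: running ratio 58432/482391, sense −
mesh 6 [50T→53T]: running ratio 2921600/25566723, sense +
ω_out/ω_in = 2921600/25566723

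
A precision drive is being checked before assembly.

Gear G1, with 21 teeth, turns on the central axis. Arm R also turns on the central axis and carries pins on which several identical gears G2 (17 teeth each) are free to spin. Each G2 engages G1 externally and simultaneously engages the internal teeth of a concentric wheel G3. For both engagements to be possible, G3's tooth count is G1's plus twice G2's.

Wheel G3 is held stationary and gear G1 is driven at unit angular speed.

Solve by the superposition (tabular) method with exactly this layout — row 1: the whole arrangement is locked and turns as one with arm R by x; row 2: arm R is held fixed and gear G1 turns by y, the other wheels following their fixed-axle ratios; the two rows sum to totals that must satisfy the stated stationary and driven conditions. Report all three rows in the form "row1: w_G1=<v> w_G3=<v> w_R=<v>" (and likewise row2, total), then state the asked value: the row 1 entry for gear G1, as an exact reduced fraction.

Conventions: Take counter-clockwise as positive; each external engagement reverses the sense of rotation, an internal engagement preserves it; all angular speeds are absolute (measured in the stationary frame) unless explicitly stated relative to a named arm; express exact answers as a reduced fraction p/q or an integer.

topology: planetary set — G1 21T / G2 17T / G3 55T, arm = carrier (Willis)
row 1 — lock + rotate with arm: ω_sun = ω_ring = ω_arm = x
row 2 (arm held, sun turns y): ω_ring = −(21/55)·y, ω_arm = 0
boundary: total ω_ring = x − (21/55)·y = 0 and total ω_sun = x + y = 1  ⇒  y = 55/76, x = 21/76
row 2 ring = −(21/55)·55/76 = -21/76
totals (row 1 + row 2): sun 21/76 + 55/76 = 1, ring 21/76 + (-21/76) = 0, arm 21/76 + 0 = 21/76
asked cell (row1, sun) = 21/76

row1: w_G1=21/76 w_G3=21/76 w_R=21/76
row2: w_G1=55/76 w_G3=-21/76 w_R=0
total: w_G1=1 w_G3=0 w_R=21/76
asked value: 21/76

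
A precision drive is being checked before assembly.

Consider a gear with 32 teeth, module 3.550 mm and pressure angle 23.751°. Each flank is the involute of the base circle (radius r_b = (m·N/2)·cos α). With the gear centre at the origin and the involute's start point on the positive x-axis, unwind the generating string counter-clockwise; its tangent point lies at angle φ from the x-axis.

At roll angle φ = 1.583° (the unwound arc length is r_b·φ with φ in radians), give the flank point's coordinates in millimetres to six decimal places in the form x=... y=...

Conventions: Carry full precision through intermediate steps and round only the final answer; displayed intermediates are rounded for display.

class = single-mesh tooth geometry [base-circle involute, m = 3.550, 32T]
pitch radius r_p = m·N/2 = 3.550·32/2 = 56.800000
base radius r_b = r_p·cos α = 56.800000·cos 23.751° = 51.989293
roll angle φ = 1.583° = 0.02762856 rad
x = r_b·(cos φ + φ·sin φ) = 52.009132
y = r_b·(sin φ − φ·cos φ) = 0.000365

x=52.009132 y=0.000365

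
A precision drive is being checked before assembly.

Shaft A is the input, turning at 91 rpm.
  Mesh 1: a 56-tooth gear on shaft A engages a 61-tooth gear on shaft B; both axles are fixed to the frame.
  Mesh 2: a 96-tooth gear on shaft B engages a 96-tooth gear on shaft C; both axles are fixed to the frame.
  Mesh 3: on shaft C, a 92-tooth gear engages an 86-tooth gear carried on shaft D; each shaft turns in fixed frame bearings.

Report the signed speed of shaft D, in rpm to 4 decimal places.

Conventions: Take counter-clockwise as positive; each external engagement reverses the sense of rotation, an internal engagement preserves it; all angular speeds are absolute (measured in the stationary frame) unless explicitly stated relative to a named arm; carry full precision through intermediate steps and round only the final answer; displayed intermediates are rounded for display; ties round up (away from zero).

recognized (4 fixed axles, 3 meshes): fixed-axis compound train
mesh 1 [56T→61T]: ω = 91.0000×56/61 = 83.5410 rpm, sense flips to −
mesh 2 [96T→96T]: ω = 83.5410×96/96 = 83.5410 rpm, sense flips to +
mesh 3 [92T→86T]: ω = 83.5410×92/86 = 89.3694 rpm, sense flips to −
signed output speed = -89.3694 rpm

-89.3694 rpm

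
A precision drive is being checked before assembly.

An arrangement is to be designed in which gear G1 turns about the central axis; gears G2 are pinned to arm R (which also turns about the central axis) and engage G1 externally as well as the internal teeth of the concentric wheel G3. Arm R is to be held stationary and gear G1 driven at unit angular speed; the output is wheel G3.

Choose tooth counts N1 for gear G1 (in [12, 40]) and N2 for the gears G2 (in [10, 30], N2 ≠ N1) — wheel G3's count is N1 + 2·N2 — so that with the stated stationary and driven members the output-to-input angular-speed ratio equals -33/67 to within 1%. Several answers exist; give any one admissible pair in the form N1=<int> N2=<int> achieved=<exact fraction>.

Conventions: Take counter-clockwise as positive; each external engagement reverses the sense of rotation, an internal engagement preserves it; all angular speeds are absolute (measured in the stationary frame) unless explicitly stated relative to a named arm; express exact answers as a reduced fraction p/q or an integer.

N1=33 N2=17 achieved=-33/67

planetary set to be sized for -33/67 (Willis relation)
Willis with ω_arm = 0: ω_ring/ω_sun = −N1/N3; set equal to -33/67  ⇒  N3/N1 = −1/(-33/67) = 67/33
N3 = N1 + 2·N2  ⇒  N2/N1 = (N3/N1 − 1)/2 = (67/33 − 1)/2 = 17/33
smallest multiple with N1 ≥ 12 and N2 ≥ 10: k = 1  ⇒  N1 = 1·33 = 33, N2 = 1·17 = 17 (N1 ≤ 40, N2 ≤ 30, N2 ≠ N1 ✓), N3 = 33 + 2·17 = 67
check: −N1/N3 with N1 = 33, N3 = 67 gives -33/67; |achieved − target| = 0 ≤ 33/6700 ✓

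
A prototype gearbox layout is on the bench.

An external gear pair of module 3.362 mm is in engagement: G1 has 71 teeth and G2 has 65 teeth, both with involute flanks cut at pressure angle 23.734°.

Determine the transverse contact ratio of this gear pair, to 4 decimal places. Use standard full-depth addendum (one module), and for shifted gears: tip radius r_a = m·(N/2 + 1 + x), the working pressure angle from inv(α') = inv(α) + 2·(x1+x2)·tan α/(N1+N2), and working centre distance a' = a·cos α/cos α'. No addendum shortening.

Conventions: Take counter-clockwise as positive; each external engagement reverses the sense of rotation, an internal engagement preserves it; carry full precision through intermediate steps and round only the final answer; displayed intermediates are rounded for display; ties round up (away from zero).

1.6159

recognized (one external pair, fixed centres): single-mesh tooth geometry, m = 3.362, N1 = 71, N2 = 65
base radii: r_b1 = 109.256759, r_b2 = 100.023794
tip radii: r_a1 = 122.713000, r_a2 = 112.627000
no profile shift: α' = α, a' = a
action lengths: √(r_a1²−r_b1²) = 55.869857, √(r_a2²−r_b2²) = 51.769507
base pitch p_b = π·m·cos α = 9.668739
CR = (55.869857 + 51.769507 − 228.616000·sin 23.73400°)/9.668739 = 1.615874
contact ratio ≈ 1.6159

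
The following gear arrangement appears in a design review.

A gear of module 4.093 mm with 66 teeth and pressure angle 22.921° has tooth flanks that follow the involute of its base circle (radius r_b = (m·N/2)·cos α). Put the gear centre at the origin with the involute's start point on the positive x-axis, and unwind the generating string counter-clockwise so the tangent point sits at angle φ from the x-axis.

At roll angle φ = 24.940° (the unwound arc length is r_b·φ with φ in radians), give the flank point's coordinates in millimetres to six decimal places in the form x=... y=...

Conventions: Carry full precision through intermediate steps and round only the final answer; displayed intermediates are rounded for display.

x=135.637541 y=3.355711

single-mesh involute tooth geometry (66T wheel at module 4.093)
pitch radius r_p = m·N/2 = 4.093·66/2 = 135.069000
base radius r_b = r_p·cos α = 135.069000·cos 22.921° = 124.404319
roll angle φ = 24.940° = 0.43528512 rad
x = r_b·(cos φ + φ·sin φ) = 135.637541
y = r_b·(sin φ − φ·cos φ) = 3.355711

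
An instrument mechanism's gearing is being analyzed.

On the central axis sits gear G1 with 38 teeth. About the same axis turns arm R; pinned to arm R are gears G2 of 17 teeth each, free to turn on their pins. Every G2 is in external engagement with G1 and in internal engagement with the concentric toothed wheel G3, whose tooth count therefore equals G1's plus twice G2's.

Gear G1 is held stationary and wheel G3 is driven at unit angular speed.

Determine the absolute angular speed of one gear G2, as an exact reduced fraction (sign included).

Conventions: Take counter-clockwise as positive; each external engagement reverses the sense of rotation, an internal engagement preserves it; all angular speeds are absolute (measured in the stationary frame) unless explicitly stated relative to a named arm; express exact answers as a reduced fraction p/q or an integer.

class = planetary set [G3 = 38+2·17 = 72; Willis about the carrier]
ring teeth: 38 + 2·17 = 72
38(ω_sun−ω_arm) = −72(ω_ring−ω_arm),  ω_sun = 0, ω_ring = 1
38(0−ω_arm) = −72(1−ω_arm)  ⇒  110·ω_arm = 72  ⇒  ω_arm = 36/55
sun–planet mesh: 38·(0−36/55) = −17·(ω_p−ω_arm)  ⇒  ω_p−ω_arm = 1368/935
ω_p = 36/55 + 1368/935 = 36/17
exact speed ratio = 36/17

36/17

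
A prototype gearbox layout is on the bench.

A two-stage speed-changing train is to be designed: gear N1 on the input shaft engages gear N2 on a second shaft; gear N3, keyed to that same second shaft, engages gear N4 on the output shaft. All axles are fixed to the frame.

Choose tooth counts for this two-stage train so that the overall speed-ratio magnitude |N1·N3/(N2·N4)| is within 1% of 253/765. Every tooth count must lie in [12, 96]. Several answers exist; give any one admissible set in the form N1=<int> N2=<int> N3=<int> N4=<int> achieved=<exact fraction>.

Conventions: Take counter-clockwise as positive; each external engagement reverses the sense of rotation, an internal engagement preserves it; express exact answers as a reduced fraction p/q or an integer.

topology: fixed-axis compound train — 2 stages, target 253/765
target = 253/765 in lowest terms: an exact hit needs N1·N3 = k·253 and N2·N4 = k·765 for one integer k, every count in [12, 96]; additionally prefer no 1:1 stage (N1 ≠ N2, N3 ≠ N4)
k = 1: no 1:1-free in-range split of k·253 and k·765 into factor pairs; take k = 2
k = 2: N1·N3 = 506 = 22·23, N2·N4 = 1530 = 17·90
achieved = 22·23/(17·90) = 253/765; |achieved − target| = 0 ≤ 253/76500 ✓

N1=22 N2=17 N3=23 N4=90 achieved=253/765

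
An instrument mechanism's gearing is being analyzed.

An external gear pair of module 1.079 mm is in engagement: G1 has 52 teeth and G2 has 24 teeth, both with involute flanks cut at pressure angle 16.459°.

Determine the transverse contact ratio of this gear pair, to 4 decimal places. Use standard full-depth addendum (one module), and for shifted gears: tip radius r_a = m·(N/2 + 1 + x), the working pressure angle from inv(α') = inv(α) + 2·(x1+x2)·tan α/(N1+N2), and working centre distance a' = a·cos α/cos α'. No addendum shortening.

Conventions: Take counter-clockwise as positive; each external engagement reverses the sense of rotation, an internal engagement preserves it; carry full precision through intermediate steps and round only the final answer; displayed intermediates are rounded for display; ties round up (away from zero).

1.8709

topology: single-mesh involute geometry — m = 1.079, 52T/24T pair
base radii: r_b1 = 26.904424, r_b2 = 12.417426
tip radii: r_a1 = 29.133000, r_a2 = 14.027000
no profile shift: α' = α, a' = a
action lengths: √(r_a1²−r_b1²) = 11.175137, √(r_a2²−r_b2²) = 6.524129
base pitch p_b = π·m·cos α = 3.250875
CR = (11.175137 + 6.524129 − 41.002000·sin 16.45900°)/3.250875 = 1.870944
contact ratio ≈ 1.8709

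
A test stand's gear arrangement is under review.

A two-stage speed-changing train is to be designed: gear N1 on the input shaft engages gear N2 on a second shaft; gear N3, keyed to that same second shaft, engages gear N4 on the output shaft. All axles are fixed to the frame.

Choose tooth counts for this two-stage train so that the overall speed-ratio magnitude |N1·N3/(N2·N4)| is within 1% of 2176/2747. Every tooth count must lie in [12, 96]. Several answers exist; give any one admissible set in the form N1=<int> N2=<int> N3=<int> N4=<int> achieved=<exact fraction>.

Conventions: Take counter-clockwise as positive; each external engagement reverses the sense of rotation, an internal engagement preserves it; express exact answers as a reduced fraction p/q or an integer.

N1=32 N2=41 N3=68 N4=67 achieved=2176/2747

class = fixed-axis compound train [2-stage, 2176/2747 wanted]
target = 2176/2747 in lowest terms: an exact hit needs N1·N3 = k·2176 and N2·N4 = k·2747 for one integer k, every count in [12, 96]; additionally prefer no 1:1 stage (N1 ≠ N2, N3 ≠ N4)
k = 1: N1·N3 = 2176 = 32·68, N2·N4 = 2747 = 41·67
achieved = 32·68/(41·67) = 2176/2747; |achieved − target| = 0 ≤ 544/68675 ✓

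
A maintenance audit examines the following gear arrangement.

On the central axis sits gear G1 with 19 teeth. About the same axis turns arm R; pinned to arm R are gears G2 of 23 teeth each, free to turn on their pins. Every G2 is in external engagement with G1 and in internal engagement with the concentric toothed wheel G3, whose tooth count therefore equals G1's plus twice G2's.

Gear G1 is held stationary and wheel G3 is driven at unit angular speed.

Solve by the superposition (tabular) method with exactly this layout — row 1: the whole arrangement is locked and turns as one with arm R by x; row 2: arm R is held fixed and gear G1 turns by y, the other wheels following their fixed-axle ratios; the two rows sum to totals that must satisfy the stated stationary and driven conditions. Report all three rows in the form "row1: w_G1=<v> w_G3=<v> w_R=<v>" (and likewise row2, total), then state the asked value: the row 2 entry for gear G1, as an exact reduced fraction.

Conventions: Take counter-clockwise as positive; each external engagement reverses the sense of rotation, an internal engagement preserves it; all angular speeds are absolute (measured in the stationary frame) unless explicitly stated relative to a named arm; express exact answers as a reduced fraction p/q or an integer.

row1: w_G1=65/84 w_G3=65/84 w_R=65/84
row2: w_G1=-65/84 w_G3=19/84 w_R=0
total: w_G1=0 w_G3=1 w_R=65/84
asked value: -65/84

planetary set (19T centre, 23T on arm, 65T internal) — Willis relation
row 1: whole set turns with the arm by x
superposition row 2 [arm held]: sun y, ring −(19/65)·y, arm 0
boundary: total ω_sun = x + y = 0 and total ω_ring = x − (19/65)·y = 1  ⇒  y = -65/84, x = 65/84
row 2 ring = −(19/65)·(-65/84) = 19/84
totals (row 1 + row 2): sun 65/84 + (-65/84) = 0, ring 65/84 + 19/84 = 1, arm 65/84 + 0 = 65/84
asked cell (row2, sun) = -65/84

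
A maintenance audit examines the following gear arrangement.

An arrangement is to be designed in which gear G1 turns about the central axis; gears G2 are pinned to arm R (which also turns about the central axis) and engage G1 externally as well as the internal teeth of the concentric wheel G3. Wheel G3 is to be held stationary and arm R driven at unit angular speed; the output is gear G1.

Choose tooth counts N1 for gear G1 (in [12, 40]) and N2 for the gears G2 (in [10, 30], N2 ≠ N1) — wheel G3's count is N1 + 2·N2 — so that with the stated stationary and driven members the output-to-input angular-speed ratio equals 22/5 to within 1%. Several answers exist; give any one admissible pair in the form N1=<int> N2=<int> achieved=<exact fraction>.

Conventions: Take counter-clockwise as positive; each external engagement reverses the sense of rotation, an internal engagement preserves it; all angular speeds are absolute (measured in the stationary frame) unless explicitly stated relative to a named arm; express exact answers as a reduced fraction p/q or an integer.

topology: planetary set — design target 22/5, arm = carrier (Willis)
Willis with ω_ring = 0: ω_sun/ω_arm = (N1+N3)/N1; set equal to 22/5  ⇒  N3/N1 = 22/5 − 1 = 17/5
N3 = N1 + 2·N2  ⇒  N2/N1 = (N3/N1 − 1)/2 = (17/5 − 1)/2 = 6/5
smallest multiple with N1 ≥ 12 and N2 ≥ 10: k = 3  ⇒  N1 = 3·5 = 15, N2 = 3·6 = 18 (N1 ≤ 40, N2 ≤ 30, N2 ≠ N1 ✓), N3 = 15 + 2·18 = 51
check: (N1+N3)/N1 with N1 = 15, N3 = 51 gives 22/5; |achieved − target| = 0 ≤ 11/250 ✓

N1=15 N2=18 achieved=22/5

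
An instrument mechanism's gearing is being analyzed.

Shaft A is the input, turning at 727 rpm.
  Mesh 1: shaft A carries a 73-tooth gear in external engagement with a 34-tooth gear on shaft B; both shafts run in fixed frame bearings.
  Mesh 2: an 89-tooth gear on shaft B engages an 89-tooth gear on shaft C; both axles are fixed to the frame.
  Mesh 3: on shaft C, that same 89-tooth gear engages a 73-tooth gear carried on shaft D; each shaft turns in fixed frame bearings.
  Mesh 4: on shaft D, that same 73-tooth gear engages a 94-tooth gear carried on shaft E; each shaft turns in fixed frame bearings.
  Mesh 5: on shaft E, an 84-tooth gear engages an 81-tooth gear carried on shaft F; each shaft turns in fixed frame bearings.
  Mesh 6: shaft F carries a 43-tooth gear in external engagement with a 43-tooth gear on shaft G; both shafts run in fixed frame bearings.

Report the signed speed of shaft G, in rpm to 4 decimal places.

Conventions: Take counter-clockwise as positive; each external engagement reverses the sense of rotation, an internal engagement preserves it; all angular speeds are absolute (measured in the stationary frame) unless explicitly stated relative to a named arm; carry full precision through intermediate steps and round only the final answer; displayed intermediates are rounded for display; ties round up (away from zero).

+1532.6210 rpm

recognized (7 fixed axles, 6 meshes): fixed-axis compound train
mesh 1 [73T→34T]: ω = 727.0000×73/34 = 1560.9118 rpm, sense flips to −
mesh 2 [89T→89T]: ω = 1560.9118×89/89 = 1560.9118 rpm, sense flips to +
mesh 3 [89T→73T]: ω = 1560.9118×89/73 = 1903.0294 rpm, sense flips to −
mesh 4 [73T→94T]: ω = 1903.0294×73/94 = 1477.8845 rpm, sense flips to +
mesh 5 [84T→81T]: ω = 1477.8845×84/81 = 1532.6210 rpm, sense flips to −
mesh 6 [43T→43T]: ω = 1532.6210×43/43 = 1532.6210 rpm, sense flips to +
signed output speed = +1532.6210 rpm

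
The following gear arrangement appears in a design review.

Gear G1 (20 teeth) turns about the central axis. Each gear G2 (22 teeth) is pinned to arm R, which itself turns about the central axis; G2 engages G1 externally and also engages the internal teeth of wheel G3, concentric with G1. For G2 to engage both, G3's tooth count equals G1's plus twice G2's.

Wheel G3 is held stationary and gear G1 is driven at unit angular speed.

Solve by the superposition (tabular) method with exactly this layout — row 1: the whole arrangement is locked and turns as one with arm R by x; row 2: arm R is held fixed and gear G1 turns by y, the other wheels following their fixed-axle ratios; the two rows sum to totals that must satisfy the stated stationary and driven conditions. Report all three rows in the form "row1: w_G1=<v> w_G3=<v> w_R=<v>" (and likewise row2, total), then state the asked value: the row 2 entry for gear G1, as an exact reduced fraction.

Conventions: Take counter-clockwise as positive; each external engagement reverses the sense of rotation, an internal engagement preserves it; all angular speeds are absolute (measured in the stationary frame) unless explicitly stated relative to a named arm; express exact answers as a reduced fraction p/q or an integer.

planetary set (20T centre, 22T on arm, 64T internal) — Willis relation
row 1: whole set turns with the arm by x
row 2 (arm held, sun turns y): ω_ring = −(20/64)·y, ω_arm = 0
boundary: total ω_ring = x − (20/64)·y = 0 and total ω_sun = x + y = 1  ⇒  y = 16/21, x = 5/21
row 2 ring = −(20/64)·16/21 = -5/21
totals (row 1 + row 2): sun 5/21 + 16/21 = 1, ring 5/21 + (-5/21) = 0, arm 5/21 + 0 = 5/21
asked cell (row2, sun) = 16/21

row1: w_G1=5/21 w_G3=5/21 w_R=5/21
row2: w_G1=16/21 w_G3=-5/21 w_R=0
total: w_G1=1 w_G3=0 w_R=5/21
asked value: 16/21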